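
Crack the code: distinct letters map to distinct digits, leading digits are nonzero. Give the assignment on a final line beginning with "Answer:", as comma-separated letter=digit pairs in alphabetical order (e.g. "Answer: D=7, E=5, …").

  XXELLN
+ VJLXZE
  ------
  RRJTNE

Step 1. [col 1: N + E ≡ E (mod 10)] column 1: given nothing yet, carry-in 0, and all letters distinct, none taken yet, N+E≡E (mod 10) forces N=0 ⇒ N=0.
Step 2. [col 1: N + E ≡ E (mod 10)] several values work for E in column 1 (N + E ≡ E (mod 10), carry-in 0); try E=7. So E=7.
Step 3. [col 2: L + Z ≡ N (mod 10)] column 2 (L + Z ≡ N (mod 10), carry-in 0) doesn't pin Z yet; pick Z=6 and continue ⇒ Z=6.
Step 4. [col 2: L + Z ≡ N (mod 10)] column 2: given Z=6, N=0, carry-in 0, and digits 0,6,7 already taken and all letters distinct, L+Z≡N (mod 10) forces L=4, so L=4.
Step 5. [col 3: L + X ≡ T (mod 10)] no forcing yet in column 3 (carry-in 1); X=3 is free and consistent — try it, so X=3.
Step 6. [col 3: L + X ≡ T (mod 10)] column 3: given L=4, X=3, carry-in 1, and digits 0,3,4,6,7 already taken and all letters distinct, L+X≡T (mod 10) forces T=8. So T=8.
Step 7. [col 4: E + L ≡ J (mod 10)] column 4: given E=7, L=4, carry-in 0, and digits 0,3,4,6,7,8 already taken and all letters distinct, E+L≡J (mod 10) forces J=1. So J=1.
Step 8. [col 5: X + J ≡ R (mod 10)] column 5 reads X+J+carry(1)=R with X=3, J=1; with digits 0,1,3,4,6,7,8 already taken and all letters distinct, the only value for R is 5 ⇒ R=5.
Step 9. [col 6: X + V ≡ R (mod 10)] column 6: given X=3, R=5, carry-in 0, and digits 0,1,3,4,5,6,7,8 already taken and all letters distinct, X+V≡R (mod 10) forces V=2, so V=2.

Answer: E=7, J=1, L=4, N=0, R=5, T=8, V=2, X=3, Z=6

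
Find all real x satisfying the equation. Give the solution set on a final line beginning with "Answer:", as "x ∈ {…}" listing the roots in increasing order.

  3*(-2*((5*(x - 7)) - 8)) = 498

Step 1. [3*(-2*((5*(x - 7)) - 8)) = 498] leading coefficient 3: divide by 3. So div: -2*((5*(x - 7)) - 8) = 166.
Step 2. [-2*((5*(x - 7)) - 8) = 166] LHS = -2·(…); ÷-2 both sides ⇒ div: (5*(x - 7)) - 8 = -83.
Step 3. [(5*(x - 7)) - 8 = -83] -8 is outermost — add 8 both sides ⇒ sub: 5*(x - 7) = -75.
Step 4. [5*(x - 7) = -75] LHS = 5·(…); ÷5 both sides ⇒ div: x - 7 = -15.
Step 5. [x - 7 = -15] -7 is outermost — add 7 both sides. So sub: x = -8.

Answer: x ∈ {-8}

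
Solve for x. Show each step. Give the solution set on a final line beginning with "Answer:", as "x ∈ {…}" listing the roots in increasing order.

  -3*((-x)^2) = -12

Step 1. [-3*((-x)^2) = -12] leading coefficient -3: divide by -3, so div: (-x)^2 = 4.
Step 2. [(-x)^2 = 4] √ both sides: 4 ≥ 0 gives two branches, so sqrt: -x = 2 or -2.
Step 3. [-x = 2 or -2] LHS negated; negate both sides. So neg: x = -2 or 2.

Answer: x ∈ {-2, 2}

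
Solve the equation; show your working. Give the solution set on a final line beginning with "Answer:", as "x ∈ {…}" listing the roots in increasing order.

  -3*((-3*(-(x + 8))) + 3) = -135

Step 1. [-3*((-3*(-(x + 8))) + 3) = -135] LHS = -3·(…); ÷-3 both sides. So div: (-3*(-(x + 8))) + 3 = 45.
Step 2. [(-3*(-(x + 8))) + 3 = 45] the outer +3 inverts by subtracting 3, so sub: -3*(-(x + 8)) = 42.
Step 3. [-3*(-(x + 8)) = 42] divide by the outer -3. So div: -(x + 8) = -14.
Step 4. [-(x + 8) = -14] leading − — multiply by −1. So neg: x + 8 = 14.
Step 5. [x + 8 = 14] subtract 8: x sits inside (… + 8). So sub: x = 6.

Answer: x ∈ {6}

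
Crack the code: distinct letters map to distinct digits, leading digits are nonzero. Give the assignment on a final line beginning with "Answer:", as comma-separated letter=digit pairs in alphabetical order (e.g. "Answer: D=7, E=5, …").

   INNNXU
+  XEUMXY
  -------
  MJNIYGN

Step 1. [col 1: U + Y ≡ N (mod 10)] column 1 (U + Y ≡ N (mod 10), carry-in 0) doesn't pin U yet; pick U=8 and continue, so U=8.
Step 2. [M] adding two 6-digit numbers gives at most 6+1 digits, and here it does — M is that final carry and must be 1. So M=1.
Step 3. [col 1: U + Y ≡ N (mod 10)] no forcing yet in column 1 (carry-in 0); Y=6 is free and consistent — try it ⇒ Y=6.
Step 4. [col 1: U + Y ≡ N (mod 10)] column 1: given U=8, Y=6, carry-in 0, and digits 1,6,8 already taken and all letters distinct, U+Y≡N (mod 10) forces N=4, so N=4.
Step 5. [col 2: X + X ≡ G (mod 10)] G=5 is one option consistent with column 2 (X + X ≡ G (mod 10), carry-in 1) — take it ⇒ G=5.
Step 6. [col 2: X + X ≡ G (mod 10)] column 2 (X + X ≡ G (mod 10), carry-in 1) doesn't pin X yet; pick X=7 and continue ⇒ X=7.
Step 7. [col 4: N + U ≡ I (mod 10)] from column 4 (N=4, U=8, carry-in 0, digits 1,4,5,6,7,8 already taken and all letters distinct): I must equal 2. So I=2.
Step 8. [col 5: N + E ≡ N (mod 10)] column 5: given N=4, carry-in 1, and digits 1,2,4,5,6,7,8 already taken and all letters distinct, N+E≡N (mod 10) forces E=9. So E=9.
Step 9. [col 6: I + X ≡ J (mod 10)] in column 6 we have I+X≡J with carry-in 1; given I=2, X=7 and digits 1,2,4,5,6,7,8,9 already taken and all letters distinct, that pins J to 0, so J=0.

Answer: E=9, G=5, I=2, J=0, M=1, N=4, U=8, X=7, Y=6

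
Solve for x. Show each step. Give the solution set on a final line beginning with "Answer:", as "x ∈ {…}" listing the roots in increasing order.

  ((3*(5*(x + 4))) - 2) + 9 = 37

Step 1. [((3*(5*(x + 4))) - 2) + 9 = 37] 9 comes off first (subtract 9) ⇒ sub: (3*(5*(x + 4))) - 2 = 28.
Step 2. [(3*(5*(x + 4))) - 2 = 28] the outer -2 inverts by adding 2. So sub: 3*(5*(x + 4)) = 30.
Step 3. [3*(5*(x + 4)) = 30] LHS = 3·(…); ÷3 both sides, so div: 5*(x + 4) = 10.
Step 4. [5*(x + 4) = 10] leading coefficient 5: divide by 5 ⇒ div: x + 4 = 2.
Step 5. [x + 4 = 2] 4 comes off first (subtract 4) ⇒ sub: x = -2.

Answer: x ∈ {-2}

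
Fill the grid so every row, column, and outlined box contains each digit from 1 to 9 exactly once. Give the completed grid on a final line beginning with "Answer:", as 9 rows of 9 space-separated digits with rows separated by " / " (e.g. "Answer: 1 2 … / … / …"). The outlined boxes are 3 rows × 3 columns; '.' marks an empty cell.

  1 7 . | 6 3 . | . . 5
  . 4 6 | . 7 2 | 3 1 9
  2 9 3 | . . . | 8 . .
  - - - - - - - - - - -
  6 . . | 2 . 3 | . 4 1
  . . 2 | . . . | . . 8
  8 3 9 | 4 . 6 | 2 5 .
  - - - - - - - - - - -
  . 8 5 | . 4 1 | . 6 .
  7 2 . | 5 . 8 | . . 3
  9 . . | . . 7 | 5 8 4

Step 1. [r6c9∈{7}] r6c9's peers cover all but 7. So r6c9=7.
Step 2. [r4c7∈{9}] only 9 remains possible at r4c7 ⇒ r4c7=9.
Step 3. [r5c2∈{1,5}] r5c2 is the only open cell in box 4 admitting 1 ⇒ r5c2=1.
Step 4. [r7c4∈{3,9}] r7c4 is the only open cell in row 7 admitting 9. So r7c4=9.
Step 5. [r4c2∈{5}] r4c2 is down to just 5 ⇒ r4c2=5.
Step 6. [r1c6∈{4,9}] r1c6 is the only open cell in row 1 admitting 9, so r1c6=9.
Step 7. [r5c6∈{5}] only 5 remains possible at r5c6 ⇒ r5c6=5.
Step 8. [r8c3∈{1,4}] r8c3 is the only open cell in row 8 admitting 4. So r8c3=4.
Step 9. [r9c2∈{6}] r9c2 is down to just 6. So r9c2=6.
Step 10. [r6c5∈{1}] r6c5 has the single candidate 1, so r6c5=1.
Step 11. [r3c6∈{4}] r3c6 is down to just 4, so r3c6=4.
Step 12. [r3c8∈{7}] r3c8's peers cover all but 7, so r3c8=7.
Step 13. [r5c4∈{7}] only 7 remains possible at r5c4. So r5c4=7.
Step 14. [r4c3∈{7}] r4c3 is down to just 7 ⇒ r4c3=7.
Step 15. [r7c7∈{7}] nothing but 7 survives at r7c7, so r7c7=7.
Step 16. [r9c5∈{2}] nothing but 2 survives at r9c5, so r9c5=2.
Step 17. [r8c8∈{9}] only 9 remains possible at r8c8, so r8c8=9.
Step 18. [r4c5∈{8}] r4c5 has the single candidate 8, so r4c5=8.
Step 19. [r1c8∈{2}] only 2 remains possible at r1c8 ⇒ r1c8=2.
Step 20. [r8c5∈{6}] r8c5 is down to just 6 ⇒ r8c5=6.
Step 21. [r1c7∈{4}] r1c7's peers cover all but 4. So r1c7=4.
Step 22. [r5c8∈{3}] r5c8's peers cover all but 3. So r5c8=3.
Step 23. [r3c9∈{6}] r3c9 is down to just 6 ⇒ r3c9=6.
Step 24. [r9c3∈{1}] r9c3's peers cover all but 1 ⇒ r9c3=1.
Step 25. [r8c7∈{1}] r8c7 is down to just 1 ⇒ r8c7=1.
Step 26. [r2c1∈{5}] r2c1's peers cover all but 5. So r2c1=5.
Step 27. [r3c4∈{1}] nothing but 1 survives at r3c4. So r3c4=1.
Step 28. [r7c9∈{2}] r7c9 is down to just 2 ⇒ r7c9=2.
Step 29. [r5c7∈{6}] nothing but 6 survives at r5c7, so r5c7=6.
Step 30. [r2c4∈{8}] only 8 remains possible at r2c4. So r2c4=8.
Step 31. [r1c3∈{8}] r1c3 is down to just 8, so r1c3=8.
Step 32. [r3c5∈{5}] only 5 remains possible at r3c5, so r3c5=5.
Step 33. [r9c4∈{3}] only 3 remains possible at r9c4, so r9c4=3.
Step 34. [r5c1∈{4}] r5c1's peers cover all but 4. So r5c1=4.
Step 35. [r7c1∈{3}] nothing but 3 survives at r7c1 ⇒ r7c1=3.
Step 36. [r5c5∈{9}] r5c5's peers cover all but 9, so r5c5=9.

Answer: 1 7 8 6 3 9 4 2 5 / 5 4 6 8 7 2 3 1 9 / 2 9 3 1 5 4 8 7 6 / 6 5 7 2 8 3 9 4 1 / 4 1 2 7 9 5 6 3 8 / 8 3 9 4 1 6 2 5 7 / 3 8 5 9 4 1 7 6 2 / 7 2 4 5 6 8 1 9 3 / 9 6 1 3 2 7 5 8 4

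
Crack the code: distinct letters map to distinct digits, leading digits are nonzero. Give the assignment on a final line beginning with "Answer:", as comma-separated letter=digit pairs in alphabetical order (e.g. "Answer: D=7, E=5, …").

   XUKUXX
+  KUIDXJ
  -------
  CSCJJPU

Step 1. [col 1: X + J ≡ U (mod 10)] no forcing yet in column 1 (carry-in 0); X=7 is free and consistent — try it ⇒ X=7.
Step 2. [col 1: X + J ≡ U (mod 10)] column 1 (X + J ≡ U (mod 10), carry-in 0) doesn't pin J yet; pick J=3 and continue, so J=3.
Step 3. [C] C is the leading digit of a 7-digit sum of two 6-digit numbers; the final carry is exactly 1 ⇒ C=1.
Step 4. [col 1: X + J ≡ U (mod 10)] column 1 reads X+J+carry(0)=U with X=7, J=3; with digits 1,3,7 already taken and all letters distinct, the only value for U is 0 ⇒ U=0.
Step 5. [col 2: X + X ≡ P (mod 10)] column 2 reads X+X+carry(1)=P with X=7; with digits 0,1,3,7 already taken and all letters distinct, the only value for P is 5, so P=5.
Step 6. [col 3: U + D ≡ J (mod 10)] column 3 reads U+D+carry(1)=J with U=0, J=3; with digits 0,1,3,5,7 already taken and all letters distinct, the only value for D is 2. So D=2.
Step 7. [col 4: K + I ≡ J (mod 10)] several values work for I in column 4 (K + I ≡ J (mod 10), carry-in 0); try I=4, so I=4.
Step 8. [col 4: K + I ≡ J (mod 10)] column 4 reads K+I+carry(0)=J with I=4, J=3; with digits 0,1,2,3,4,5,7 already taken and all letters distinct, the only value for K is 9, so K=9.
Step 9. [col 6: X + K ≡ S (mod 10)] column 6: given X=7, K=9, carry-in 0, and digits 0,1,2,3,4,5,7,9 already taken and all letters distinct, X+K≡S (mod 10) forces S=6, so S=6.

Answer: C=1, D=2, I=4, J=3, K=9, P=5, S=6, U=0, X=7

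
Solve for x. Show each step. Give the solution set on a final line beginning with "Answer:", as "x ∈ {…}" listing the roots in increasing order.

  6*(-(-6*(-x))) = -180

Step 1. [6*(-(-6*(-x))) = -180] LHS = 6·(…); ÷6 both sides ⇒ div: -(-6*(-x)) = -30.
Step 2. [-(-6*(-x)) = -30] leading − — multiply by −1, so neg: -6*(-x) = 30.
Step 3. [-6*(-x) = 30] leading coefficient -6: divide by -6. So div: -x = -5.
Step 4. [-x = -5] LHS negated; negate both sides, so neg: x = 5.

Answer: x ∈ {5}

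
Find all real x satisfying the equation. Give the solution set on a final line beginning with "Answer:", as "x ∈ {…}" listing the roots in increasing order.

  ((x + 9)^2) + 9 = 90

Step 1. [((x + 9)^2) + 9 = 90] peel the +9: subtract 9 from each side. So sub: (x + 9)^2 = 81.
Step 2. [(x + 9)^2 = 81] LHS squared, RHS 81 ≥ 0: apply √ (±). So sqrt: x + 9 = 9 or -9.
Step 3. [x + 9 = 9 or -9] peel the +9: subtract 9 from each side, so sub: x = 0 or -18.

Answer: x ∈ {-18, 0}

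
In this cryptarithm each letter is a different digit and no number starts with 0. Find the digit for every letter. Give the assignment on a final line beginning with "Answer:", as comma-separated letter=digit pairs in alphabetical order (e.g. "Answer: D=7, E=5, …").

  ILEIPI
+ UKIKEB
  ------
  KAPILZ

Step 1. [col 1: I + B ≡ Z (mod 10)] column 1 (I + B ≡ Z (mod 10), carry-in 0) doesn't pin I yet; pick I=2 and continue. So I=2.
Step 2. [col 1: I + B ≡ Z (mod 10)] no forcing yet in column 1 (carry-in 0); Z=5 is free and consistent — try it. So Z=5.
Step 3. [col 1: I + B ≡ Z (mod 10)] from column 1 (I=2, Z=5, carry-in 0, digits 2,5 already taken and all letters distinct): B must equal 3, so B=3.
Step 4. [col 2: P + E ≡ L (mod 10)] column 2 (P + E ≡ L (mod 10), carry-in 0) doesn't pin E yet; pick E=4 and continue, so E=4.
Step 5. [col 2: P + E ≡ L (mod 10)] no forcing yet in column 2 (carry-in 0); L=1 is free and consistent — try it ⇒ L=1.
Step 6. [col 2: P + E ≡ L (mod 10)] in column 2 we have P+E≡L with carry-in 0; given E=4, L=1 and digits 1,2,3,4,5 already taken and all letters distinct, that pins P to 7 ⇒ P=7.
Step 7. [col 3: I + K ≡ I (mod 10)] column 3: given I=2, carry-in 1, and digits 1,2,3,4,5,7 already taken and all letters distinct, I+K≡I (mod 10) forces K=9, so K=9.
Step 8. [col 5: L + K ≡ A (mod 10)] column 5 reads L+K+carry(0)=A with L=1, K=9; with digits 1,2,3,4,5,7,9 already taken and all letters distinct, the only value for A is 0. So A=0.
Step 9. [col 6: I + U ≡ K (mod 10)] from column 6 (I=2, K=9, carry-in 1, digits 0,1,2,3,4,5,7,9 already taken and all letters distinct): U must equal 6, so U=6.

Answer: A=0, B=3, E=4, I=2, K=9, L=1, P=7, U=6, Z=5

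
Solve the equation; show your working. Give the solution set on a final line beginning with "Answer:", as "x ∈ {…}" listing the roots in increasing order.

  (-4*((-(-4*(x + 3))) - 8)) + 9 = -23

Step 1. [(-4*((-(-4*(x + 3))) - 8)) + 9 = -23] the outer +9 inverts by subtracting 9. So sub: -4*((-(-4*(x + 3))) - 8) = -32.
Step 2. [-4*((-(-4*(x + 3))) - 8) = -32] -4·(inner) — divide through by -4, so div: (-(-4*(x + 3))) - 8 = 8.
Step 3. [(-(-4*(x + 3))) - 8 = 8] -8 is outermost — add 8 both sides ⇒ sub: -(-4*(x + 3)) = 16.
Step 4. [-(-4*(x + 3)) = 16] flip signs both sides. So neg: -4*(x + 3) = -16.
Step 5. [-4*(x + 3) = -16] leading coefficient -4: divide by -4 ⇒ div: x + 3 = 4.
Step 6. [x + 3 = 4] 3 comes off first (subtract 3). So sub: x = 1.

Answer: x ∈ {1}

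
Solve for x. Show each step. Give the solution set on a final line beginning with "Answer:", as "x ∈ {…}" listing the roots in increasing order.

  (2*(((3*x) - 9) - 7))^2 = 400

Step 1. [(2*(((3*x) - 9) - 7))^2 = 400] √ both sides: 400 ≥ 0 gives two branches, so sqrt: 2*(((3*x) - 9) - 7) = 20 or -20.
Step 2. [2*(((3*x) - 9) - 7) = 20 or -20] LHS = 2·(…); ÷2 both sides. So div: ((3*x) - 9) - 7 = 10 or -10.
Step 3. [((3*x) - 9) - 7 = 10 or -10] -7 is outermost — add 7 both sides. So sub: (3*x) - 9 = 17 or -3.
Step 4. [(3*x) - 9 = 17 or -3] add 9: x sits inside (… - 9). So sub: 3*x = 26 or 6.
Step 5. [3*x = 26 or 6] 3·(inner) — divide through by 3. So div: x = 26/3 or 2.

Answer: x ∈ {2, 26/3}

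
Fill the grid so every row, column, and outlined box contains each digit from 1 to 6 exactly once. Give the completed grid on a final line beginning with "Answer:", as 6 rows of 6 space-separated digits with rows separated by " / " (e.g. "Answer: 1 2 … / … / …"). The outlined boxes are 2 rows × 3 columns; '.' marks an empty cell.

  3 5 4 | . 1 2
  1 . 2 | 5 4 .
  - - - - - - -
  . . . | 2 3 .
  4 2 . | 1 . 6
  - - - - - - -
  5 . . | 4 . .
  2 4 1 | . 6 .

Step 1. [r5c2∈{3,6}] across col 2, 3 lands solely at r5c2 ⇒ r5c2=3.
Step 2. [r6c6∈{3,5}] row 6 places 5 nowhere but r6c6. So r6c6=5.
Step 3. [r3c1∈{6}] r3c1 is down to just 6. So r3c1=6.
Step 4. [r4c5∈{5}] r4c5 has the single candidate 5 ⇒ r4c5=5.
Step 5. [r5c5∈{2}] r5c5 is down to just 2 ⇒ r5c5=2.
Step 6. [r3c2∈{1}] r3c2 has the single candidate 1 ⇒ r3c2=1.
Step 7. [r4c3∈{3}] only 3 remains possible at r4c3 ⇒ r4c3=3.
Step 8. [r5c3∈{6}] nothing but 6 survives at r5c3. So r5c3=6.
Step 9. [r3c6∈{4}] r3c6's peers cover all but 4. So r3c6=4.
Step 10. [r5c6∈{1}] r5c6's peers cover all but 1, so r5c6=1.
Step 11. [r6c4∈{3}] only 3 remains possible at r6c4. So r6c4=3.
Step 12. [r1c4∈{6}] r1c4's peers cover all but 6 ⇒ r1c4=6.
Step 13. [r3c3∈{5}] r3c3 is down to just 5, so r3c3=5.
Step 14. [r2c2∈{6}] nothing but 6 survives at r2c2. So r2c2=6.
Step 15. [r2c6∈{3}] r2c6 is down to just 3. So r2c6=3.

Answer: 3 5 4 6 1 2 / 1 6 2 5 4 3 / 6 1 5 2 3 4 / 4 2 3 1 5 6 / 5 3 6 4 2 1 / 2 4 1 3 6 5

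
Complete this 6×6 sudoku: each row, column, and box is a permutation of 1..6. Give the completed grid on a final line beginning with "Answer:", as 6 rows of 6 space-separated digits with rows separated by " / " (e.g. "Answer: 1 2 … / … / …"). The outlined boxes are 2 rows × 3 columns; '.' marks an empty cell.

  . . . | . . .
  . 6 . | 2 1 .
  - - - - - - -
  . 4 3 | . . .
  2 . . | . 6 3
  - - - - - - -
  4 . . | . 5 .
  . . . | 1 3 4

Step 1. [r1c4∈{3,4,5,6}] r1c4 is the only open cell in col 4 admitting 3, so r1c4=3.
Step 2. [r2c6∈{5}] nothing but 5 survives at r2c6. So r2c6=5.
Step 3. [r5c6∈{2,6}] in box 6, 2 fits only at r5c6, so r5c6=2.
Step 4. [r3c1∈{1,5,6}] in row 3, 6 fits only at r3c1, so r3c1=6.
Step 5. [r1c1∈{1,5}] in col 1, 1 fits only at r1c1, so r1c1=1.
Step 6. [r6c3∈{2,5,6}] across row 6, 6 lands solely at r6c3. So r6c3=6.
Step 7. [r1c3∈{2,4,5}] col 3 places 2 nowhere but r1c3, so r1c3=2.
Step 8. [r4c3∈{1,5}] across col 3, 5 lands solely at r4c3, so r4c3=5.
Step 9. [r5c2∈{1,3}] in row 5, 3 fits only at r5c2 ⇒ r5c2=3.
Step 10. [r6c1∈{5}] r6c1's peers cover all but 5, so r6c1=5.
Step 11. [r3c4∈{5}] r3c4 is down to just 5 ⇒ r3c4=5.
Step 12. [r5c3∈{1}] only 1 remains possible at r5c3. So r5c3=1.
Step 13. [r3c5∈{2}] r3c5 is down to just 2 ⇒ r3c5=2.
Step 14. [r3c6∈{1}] r3c6's peers cover all but 1, so r3c6=1.
Step 15. [r2c1∈{3}] r2c1 is down to just 3, so r2c1=3.
Step 16. [r2c3∈{4}] nothing but 4 survives at r2c3 ⇒ r2c3=4.
Step 17. [r6c2∈{2}] r6c2 has the single candidate 2 ⇒ r6c2=2.
Step 18. [r1c6∈{6}] only 6 remains possible at r1c6 ⇒ r1c6=6.
Step 19. [r1c5∈{4}] r1c5 is down to just 4. So r1c5=4.
Step 20. [r1c2∈{5}] nothing but 5 survives at r1c2 ⇒ r1c2=5.
Step 21. [r5c4∈{6}] only 6 remains possible at r5c4. So r5c4=6.
Step 22. [r4c2∈{1}] r4c2 is down to just 1. So r4c2=1.
Step 23. [r4c4∈{4}] r4c4's peers cover all but 4. So r4c4=4.

Answer: 1 5 2 3 4 6 / 3 6 4 2 1 5 / 6 4 3 5 2 1 / 2 1 5 4 6 3 / 4 3 1 6 5 2 / 5 2 6 1 3 4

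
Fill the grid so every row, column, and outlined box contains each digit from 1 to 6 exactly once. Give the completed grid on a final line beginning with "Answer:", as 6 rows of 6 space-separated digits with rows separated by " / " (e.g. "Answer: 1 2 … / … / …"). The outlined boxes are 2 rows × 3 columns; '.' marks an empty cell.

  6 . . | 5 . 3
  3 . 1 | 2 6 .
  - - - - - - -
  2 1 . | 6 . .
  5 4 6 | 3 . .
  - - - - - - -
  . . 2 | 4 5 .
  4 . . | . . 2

Step 1. [r6c5∈{1,3}] across col 5, 3 lands solely at r6c5, so r6c5=3.
Step 2. [r1c5∈{1,4}] row 1 places 1 nowhere but r1c5, so r1c5=1.
Step 3. [r5c6∈{1,6}] col 6 places 6 nowhere but r5c6 ⇒ r5c6=6.
Step 4. [r2c2∈{5}] nothing but 5 survives at r2c2. So r2c2=5.
Step 5. [r3c6∈{4,5}] r3c6 is the only open cell in row 3 admitting 5. So r3c6=5.
Step 6. [r5c1∈{1}] r5c1 is down to just 1. So r5c1=1.
Step 7. [r6c2∈{6}] nothing but 6 survives at r6c2 ⇒ r6c2=6.
Step 8. [r1c2∈{2}] r1c2 has the single candidate 2, so r1c2=2.
Step 9. [r3c5∈{4}] r3c5 has the single candidate 4. So r3c5=4.
Step 10. [r6c4∈{1}] r6c4 is down to just 1 ⇒ r6c4=1.
Step 11. [r2c6∈{4}] only 4 remains possible at r2c6. So r2c6=4.
Step 12. [r1c3∈{4}] only 4 remains possible at r1c3 ⇒ r1c3=4.
Step 13. [r4c5∈{2}] only 2 remains possible at r4c5 ⇒ r4c5=2.
Step 14. [r4c6∈{1}] nothing but 1 survives at r4c6. So r4c6=1.
Step 15. [r5c2∈{3}] r5c2's peers cover all but 3, so r5c2=3.
Step 16. [r6c3∈{5}] r6c3 has the single candidate 5. So r6c3=5.
Step 17. [r3c3∈{3}] nothing but 3 survives at r3c3, so r3c3=3.

Answer: 6 2 4 5 1 3 / 3 5 1 2 6 4 / 2 1 3 6 4 5 / 5 4 6 3 2 1 / 1 3 2 4 5 6 / 4 6 5 1 3 2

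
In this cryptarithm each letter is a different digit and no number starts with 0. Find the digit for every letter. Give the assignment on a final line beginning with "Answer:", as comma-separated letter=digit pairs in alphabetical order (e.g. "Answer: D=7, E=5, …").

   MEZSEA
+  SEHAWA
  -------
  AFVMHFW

Step 1. [col 1: A + A ≡ W (mod 10)] several values work for A in column 1 (A + A ≡ W (mod 10), carry-in 0); try A=1 ⇒ A=1.
Step 2. [col 1: A + A ≡ W (mod 10)] column 1: given A=1, carry-in 0, and digits 1 already taken and all letters distinct, A+A≡W (mod 10) forces W=2, so W=2.
Step 3. [col 2: E + W ≡ F (mod 10)] no forcing yet in column 2 (carry-in 0); E=8 is free and consistent — try it. So E=8.
Step 4. [col 2: E + W ≡ F (mod 10)] column 2: given E=8, W=2, carry-in 0, and digits 1,2,8 already taken and all letters distinct, E+W≡F (mod 10) forces F=0 ⇒ F=0.
Step 5. [col 3: S + A ≡ H (mod 10)] no forcing yet in column 3 (carry-in 1); H=6 is free and consistent — try it. So H=6.
Step 6. [col 3: S + A ≡ H (mod 10)] from column 3 (A=1, H=6, carry-in 1, digits 0,1,2,6,8 already taken and all letters distinct): S must equal 4, so S=4.
Step 7. [col 4: Z + H ≡ M (mod 10)] M=5 is one option consistent with column 4 (Z + H ≡ M (mod 10), carry-in 0) — take it, so M=5.
Step 8. [col 4: Z + H ≡ M (mod 10)] in column 4 we have Z+H≡M with carry-in 0; given H=6, M=5 and digits 0,1,2,4,5,6,8 already taken and all letters distinct, that pins Z to 9, so Z=9.
Step 9. [col 5: E + E ≡ V (mod 10)] column 5: given E=8, carry-in 1, and digits 0,1,2,4,5,6,8,9 already taken and all letters distinct, E+E≡V (mod 10) forces V=7. So V=7.

Answer: A=1, E=8, F=0, H=6, M=5, S=4, V=7, W=2, Z=9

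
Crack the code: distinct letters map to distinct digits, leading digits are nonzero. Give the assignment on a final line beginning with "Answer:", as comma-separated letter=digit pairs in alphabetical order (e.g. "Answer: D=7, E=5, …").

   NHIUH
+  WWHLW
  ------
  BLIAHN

Step 1. [B] adding two 5-digit numbers gives at most 5+1 digits, and here it does — B is that final carry and must be 1, so B=1.
Step 2. [col 1: H + W ≡ N (mod 10)] no forcing yet in column 1 (carry-in 0); N=5 is free and consistent — try it. So N=5.
Step 3. [col 1: H + W ≡ N (mod 10)] column 1 (H + W ≡ N (mod 10), carry-in 0) doesn't pin W yet; pick W=8 and continue ⇒ W=8.
Step 4. [col 1: H + W ≡ N (mod 10)] from column 1 (W=8, N=5, carry-in 0, digits 1,5,8 already taken and all letters distinct): H must equal 7. So H=7.
Step 5. [col 2: U + L ≡ H (mod 10)] column 2 (U + L ≡ H (mod 10), carry-in 1) doesn't pin U yet; pick U=2 and continue ⇒ U=2.
Step 6. [col 2: U + L ≡ H (mod 10)] column 2: given U=2, H=7, carry-in 1, and digits 1,2,5,7,8 already taken and all letters distinct, U+L≡H (mod 10) forces L=4. So L=4.
Step 7. [col 3: I + H ≡ A (mod 10)] column 3 (I + H ≡ A (mod 10), carry-in 0) doesn't pin I yet; pick I=6 and continue ⇒ I=6.
Step 8. [col 3: I + H ≡ A (mod 10)] column 3: given I=6, H=7, carry-in 0, and digits 1,2,4,5,6,7,8 already taken and all letters distinct, I+H≡A (mod 10) forces A=3, so A=3.

Answer: A=3, B=1, H=7, I=6, L=4, N=5, U=2, W=8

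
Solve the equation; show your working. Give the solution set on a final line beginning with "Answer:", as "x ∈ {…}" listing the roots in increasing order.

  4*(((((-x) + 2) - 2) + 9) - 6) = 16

Step 1. [4*(((((-x) + 2) - 2) + 9) - 6) = 16] 4 out front; divide by 4. So div: ((((-x) + 2) - 2) + 9) - 6 = 4.
Step 2. [((((-x) + 2) - 2) + 9) - 6 = 4] add 6: x sits inside (… - 6). So sub: (((-x) + 2) - 2) + 9 = 10.
Step 3. [(((-x) + 2) - 2) + 9 = 10] 9 comes off first (subtract 9), so sub: ((-x) + 2) - 2 = 1.
Step 4. [((-x) + 2) - 2 = 1] peel the -2: add 2 from each side. So sub: (-x) + 2 = 3.
Step 5. [(-x) + 2 = 3] 2 comes off first (subtract 2), so sub: -x = 1.
Step 6. [-x = 1] flip signs both sides ⇒ neg: x = -1.

Answer: x ∈ {-1}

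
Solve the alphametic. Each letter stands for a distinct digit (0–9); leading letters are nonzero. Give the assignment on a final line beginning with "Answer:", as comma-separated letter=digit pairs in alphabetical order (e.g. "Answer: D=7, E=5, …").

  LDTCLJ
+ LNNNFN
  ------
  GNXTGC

Step 1. [col 1: J + N ≡ C (mod 10)] several values work for J in column 1 (J + N ≡ C (mod 10), carry-in 0); try J=7 ⇒ J=7.
Step 2. [col 1: J + N ≡ C (mod 10)] several values work for C in column 1 (J + N ≡ C (mod 10), carry-in 0); try C=1. So C=1.
Step 3. [col 1: J + N ≡ C (mod 10)] in column 1 we have J+N≡C with carry-in 0; given J=7, C=1 and digits 1,7 already taken and all letters distinct, that pins N to 4 ⇒ N=4.
Step 4. [col 2: L + F ≡ G (mod 10)] several values work for G in column 2 (L + F ≡ G (mod 10), carry-in 1); try G=6 ⇒ G=6.
Step 5. [col 2: L + F ≡ G (mod 10)] column 2 (L + F ≡ G (mod 10), carry-in 1) doesn't pin F yet; pick F=2 and continue. So F=2.
Step 6. [col 2: L + F ≡ G (mod 10)] column 2: given F=2, G=6, carry-in 1, and digits 1,2,4,6,7 already taken and all letters distinct, L+F≡G (mod 10) forces L=3. So L=3.
Step 7. [col 3: C + N ≡ T (mod 10)] in column 3 we have C+N≡T with carry-in 0; given C=1, N=4 and digits 1,2,3,4,6,7 already taken and all letters distinct, that pins T to 5 ⇒ T=5.
Step 8. [col 4: T + N ≡ X (mod 10)] column 4 reads T+N+carry(0)=X with T=5, N=4; with digits 1,2,3,4,5,6,7 already taken and all letters distinct, the only value for X is 9 ⇒ X=9.
Step 9. [col 5: D + N ≡ N (mod 10)] column 5 reads D+N+carry(0)=N with N=4; with digits 1,2,3,4,5,6,7,9 already taken and all letters distinct, the only value for D is 0. So D=0.

Answer: C=1, D=0, F=2, G=6, J=7, L=3, N=4, T=5, X=9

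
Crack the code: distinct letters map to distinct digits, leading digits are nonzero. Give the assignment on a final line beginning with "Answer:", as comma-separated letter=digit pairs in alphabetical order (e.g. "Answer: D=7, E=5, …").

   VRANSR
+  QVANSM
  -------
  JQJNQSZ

Step 1. [col 1: R + M ≡ Z (mod 10)] no forcing yet in column 1 (carry-in 0); Z=8 is free and consistent — try it ⇒ Z=8.
Step 2. [col 1: R + M ≡ Z (mod 10)] no forcing yet in column 1 (carry-in 0); M=6 is free and consistent — try it ⇒ M=6.
Step 3. [J] J is the leading digit of a 7-digit sum of two 6-digit numbers; the final carry is exactly 1 ⇒ J=1.
Step 4. [col 1: R + M ≡ Z (mod 10)] column 1: given M=6, Z=8, carry-in 0, and digits 1,6,8 already taken and all letters distinct, R+M≡Z (mod 10) forces R=2 ⇒ R=2.
Step 5. [col 2: S + S ≡ S (mod 10)] column 2 reads S+S+carry(0)=S with nothing yet; with digits 1,2,6,8 already taken and all letters distinct, the only value for S is 0, so S=0.
Step 6. [col 3: N + N ≡ Q (mod 10)] from column 3 (nothing yet, carry-in 0, digits 0,1,2,6,8 already taken and all letters distinct): N must equal 7. So N=7.
Step 7. [col 3: N + N ≡ Q (mod 10)] in column 3 we have N+N≡Q with carry-in 0; given N=7 and digits 0,1,2,6,7,8 already taken and all letters distinct, that pins Q to 4 ⇒ Q=4.
Step 8. [col 4: A + A ≡ N (mod 10)] in column 4 we have A+A≡N with carry-in 1; given N=7 and digits 0,1,2,4,6,7,8 already taken and all letters distinct, that pins A to 3. So A=3.
Step 9. [col 5: R + V ≡ J (mod 10)] column 5: given R=2, J=1, carry-in 0, and digits 0,1,2,3,4,6,7,8 already taken and all letters distinct, R+V≡J (mod 10) forces V=9, so V=9.

Answer: A=3, J=1, M=6, N=7, Q=4, R=2, S=0, V=9, Z=8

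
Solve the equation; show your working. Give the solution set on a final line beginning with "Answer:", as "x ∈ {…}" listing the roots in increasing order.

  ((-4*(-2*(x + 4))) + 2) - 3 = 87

Step 1. [((-4*(-2*(x + 4))) + 2) - 3 = 87] the outer -3 inverts by adding 3, so sub: (-4*(-2*(x + 4))) + 2 = 90.
Step 2. [(-4*(-2*(x + 4))) + 2 = 90] +2 is outermost — subtract 2 both sides, so sub: -4*(-2*(x + 4)) = 88.
Step 3. [-4*(-2*(x + 4)) = 88] divide by the outer -4 ⇒ div: -2*(x + 4) = -22.
Step 4. [-2*(x + 4) = -22] divide by the outer -2, so div: x + 4 = 11.
Step 5. [x + 4 = 11] the outer +4 inverts by subtracting 4. So sub: x = 7.

Answer: x ∈ {7}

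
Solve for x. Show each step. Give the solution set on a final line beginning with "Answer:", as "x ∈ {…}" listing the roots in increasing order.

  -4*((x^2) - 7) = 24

Step 1. [-4*((x^2) - 7) = 24] divide by the outer -4. So div: (x^2) - 7 = -6.
Step 2. [(x^2) - 7 = -6] peel the -7: add 7 from each side. So sub: x^2 = 1.
Step 3. [x^2 = 1] √ both sides: 1 ≥ 0 gives two branches. So sqrt: x = 1 or -1.

Answer: x ∈ {-1, 1}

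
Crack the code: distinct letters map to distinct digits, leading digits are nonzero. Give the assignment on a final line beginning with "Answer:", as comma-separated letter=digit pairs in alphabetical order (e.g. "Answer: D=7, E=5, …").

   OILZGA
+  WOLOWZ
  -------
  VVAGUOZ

Step 1. [V] V is the leading digit of a 7-digit sum of two 6-digit numbers; the final carry is exactly 1, so V=1.
Step 2. [col 1: A + Z ≡ Z (mod 10)] in column 1 we have A+Z≡Z with carry-in 0; given nothing yet and digits 1 already taken and all letters distinct, that pins A to 0 ⇒ A=0.
Step 3. [col 1: A + Z ≡ Z (mod 10)] no forcing yet in column 1 (carry-in 0); Z=2 is free and consistent — try it ⇒ Z=2.
Step 4. [col 2: G + W ≡ O (mod 10)] G=8 is one option consistent with column 2 (G + W ≡ O (mod 10), carry-in 0) — take it. So G=8.
Step 5. [col 2: G + W ≡ O (mod 10)] several values work for O in column 2 (G + W ≡ O (mod 10), carry-in 0); try O=4, so O=4.
Step 6. [col 2: G + W ≡ O (mod 10)] column 2: given G=8, O=4, carry-in 0, and digits 0,1,2,4,8 already taken and all letters distinct, G+W≡O (mod 10) forces W=6, so W=6.
Step 7. [col 3: Z + O ≡ U (mod 10)] from column 3 (Z=2, O=4, carry-in 1, digits 0,1,2,4,6,8 already taken and all letters distinct): U must equal 7 ⇒ U=7.
Step 8. [col 4: L + L ≡ G (mod 10)] from column 4 (G=8, carry-in 0, digits 0,1,2,4,6,7,8 already taken and all letters distinct): L must equal 9. So L=9.
Step 9. [col 5: I + O ≡ A (mod 10)] column 5 reads I+O+carry(1)=A with O=4, A=0; with digits 0,1,2,4,6,7,8,9 already taken and all letters distinct, the only value for I is 5 ⇒ I=5.

Answer: A=0, G=8, I=5, L=9, O=4, U=7, V=1, W=6, Z=2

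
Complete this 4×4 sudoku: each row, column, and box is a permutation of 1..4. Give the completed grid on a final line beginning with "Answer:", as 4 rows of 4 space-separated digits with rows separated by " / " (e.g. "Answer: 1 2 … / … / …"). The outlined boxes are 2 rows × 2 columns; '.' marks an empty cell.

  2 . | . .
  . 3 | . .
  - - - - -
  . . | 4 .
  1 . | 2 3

Step 1. [r1c2∈{1,4}] col 2 places 1 nowhere but r1c2. So r1c2=1.
Step 2. [r2c4∈{1,2,4}] r2c4 is the only open cell in row 2 admitting 2 ⇒ r2c4=2.
Step 3. [r2c1∈{4}] r2c1 has the single candidate 4, so r2c1=4.
Step 4. [r1c4∈{4}] r1c4 is down to just 4, so r1c4=4.
Step 5. [r1c3∈{3}] only 3 remains possible at r1c3. So r1c3=3.
Step 6. [r3c4∈{1}] nothing but 1 survives at r3c4. So r3c4=1.
Step 7. [r2c3∈{1}] r2c3 is down to just 1 ⇒ r2c3=1.
Step 8. [r4c2∈{4}] nothing but 4 survives at r4c2 ⇒ r4c2=4.
Step 9. [r3c1∈{3}] r3c1's peers cover all but 3 ⇒ r3c1=3.
Step 10. [r3c2∈{2}] r3c2 is down to just 2 ⇒ r3c2=2.

Answer: 2 1 3 4 / 4 3 1 2 / 3 2 4 1 / 1 4 2 3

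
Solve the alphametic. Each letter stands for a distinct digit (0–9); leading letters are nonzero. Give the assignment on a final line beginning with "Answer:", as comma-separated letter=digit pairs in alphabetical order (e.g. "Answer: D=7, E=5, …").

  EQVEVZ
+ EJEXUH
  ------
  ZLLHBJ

Step 1. [col 1: Z + H ≡ J (mod 10)] no forcing yet in column 1 (carry-in 0); Z=4 is free and consistent — try it, so Z=4.
Step 2. [col 1: Z + H ≡ J (mod 10)] column 1 (Z + H ≡ J (mod 10), carry-in 0) doesn't pin J yet; pick J=7 and continue ⇒ J=7.
Step 3. [col 1: Z + H ≡ J (mod 10)] column 1 reads Z+H+carry(0)=J with Z=4, J=7; with digits 4,7 already taken and all letters distinct, the only value for H is 3. So H=3.
Step 4. [col 2: V + U ≡ B (mod 10)] U=9 is one option consistent with column 2 (V + U ≡ B (mod 10), carry-in 0) — take it. So U=9.
Step 5. [col 2: V + U ≡ B (mod 10)] no forcing yet in column 2 (carry-in 0); V=6 is free and consistent — try it ⇒ V=6.
Step 6. [col 2: V + U ≡ B (mod 10)] column 2: given V=6, U=9, carry-in 0, and digits 3,4,6,7,9 already taken and all letters distinct, V+U≡B (mod 10) forces B=5 ⇒ B=5.
Step 7. [col 3: E + X ≡ H (mod 10)] several values work for X in column 3 (E + X ≡ H (mod 10), carry-in 1); try X=0, so X=0.
Step 8. [col 3: E + X ≡ H (mod 10)] in column 3 we have E+X≡H with carry-in 1; given X=0, H=3 and digits 0,3,4,5,6,7,9 already taken and all letters distinct, that pins E to 2. So E=2.
Step 9. [col 4: V + E ≡ L (mod 10)] from column 4 (V=6, E=2, carry-in 0, digits 0,2,3,4,5,6,7,9 already taken and all letters distinct): L must equal 8. So L=8.
Step 10. [col 5: Q + J ≡ L (mod 10)] column 5: given J=7, L=8, carry-in 0, and digits 0,2,3,4,5,6,7,8,9 already taken and all letters distinct, Q+J≡L (mod 10) forces Q=1. So Q=1.

Answer: B=5, E=2, H=3, J=7, L=8, Q=1, U=9, V=6, X=0, Z=4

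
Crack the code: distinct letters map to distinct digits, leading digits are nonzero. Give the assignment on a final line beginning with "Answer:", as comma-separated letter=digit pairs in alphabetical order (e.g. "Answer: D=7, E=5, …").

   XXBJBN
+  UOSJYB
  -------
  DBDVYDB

Step 1. [col 1: N + B ≡ B (mod 10)] column 1: given nothing yet, carry-in 0, and all letters distinct, none taken yet, N+B≡B (mod 10) forces N=0 ⇒ N=0.
Step 2. [col 1: N + B ≡ B (mod 10)] B=6 is one option consistent with column 1 (N + B ≡ B (mod 10), carry-in 0) — take it. So B=6.
Step 3. [col 2: B + Y ≡ D (mod 10)] several values work for D in column 2 (B + Y ≡ D (mod 10), carry-in 0); try D=1, so D=1.
Step 4. [col 2: B + Y ≡ D (mod 10)] from column 2 (B=6, D=1, carry-in 0, digits 0,1,6 already taken and all letters distinct): Y must equal 5. So Y=5.
Step 5. [col 3: J + J ≡ Y (mod 10)] several values work for J in column 3 (J + J ≡ Y (mod 10), carry-in 1); try J=2. So J=2.
Step 6. [col 4: B + S ≡ V (mod 10)] several values work for S in column 4 (B + S ≡ V (mod 10), carry-in 0); try S=3, so S=3.
Step 7. [col 4: B + S ≡ V (mod 10)] column 4: given B=6, S=3, carry-in 0, and digits 0,1,2,3,5,6 already taken and all letters distinct, B+S≡V (mod 10) forces V=9 ⇒ V=9.
Step 8. [col 5: X + O ≡ D (mod 10)] column 5 (X + O ≡ D (mod 10), carry-in 0) doesn't pin X yet; pick X=7 and continue ⇒ X=7.
Step 9. [col 5: X + O ≡ D (mod 10)] in column 5 we have X+O≡D with carry-in 0; given X=7, D=1 and digits 0,1,2,3,5,6,7,9 already taken and all letters distinct, that pins O to 4. So O=4.
Step 10. [col 6: X + U ≡ B (mod 10)] column 6 reads X+U+carry(1)=B with X=7, B=6; with digits 0,1,2,3,4,5,6,7,9 already taken and all letters distinct, the only value for U is 8 ⇒ U=8.

Answer: B=6, D=1, J=2, N=0, O=4, S=3, U=8, V=9, X=7, Y=5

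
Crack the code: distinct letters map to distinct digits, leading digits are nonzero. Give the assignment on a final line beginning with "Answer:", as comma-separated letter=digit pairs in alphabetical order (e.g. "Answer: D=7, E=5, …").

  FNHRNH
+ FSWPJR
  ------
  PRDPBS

Step 1. [col 1: H + R ≡ S (mod 10)] no forcing yet in column 1 (carry-in 0); R=9 is free and consistent — try it, so R=9.
Step 2. [col 1: H + R ≡ S (mod 10)] several values work for S in column 1 (H + R ≡ S (mod 10), carry-in 0); try S=5 ⇒ S=5.
Step 3. [col 1: H + R ≡ S (mod 10)] column 1: given R=9, S=5, carry-in 0, and digits 5,9 already taken and all letters distinct, H+R≡S (mod 10) forces H=6. So H=6.
Step 4. [col 2: N + J ≡ B (mod 10)] column 2 (N + J ≡ B (mod 10), carry-in 1) doesn't pin J yet; pick J=8 and continue ⇒ J=8.
Step 5. [col 2: N + J ≡ B (mod 10)] N=4 is one option consistent with column 2 (N + J ≡ B (mod 10), carry-in 1) — take it ⇒ N=4.
Step 6. [col 2: N + J ≡ B (mod 10)] column 2 reads N+J+carry(1)=B with N=4, J=8; with digits 4,5,6,8,9 already taken and all letters distinct, the only value for B is 3. So B=3.
Step 7. [col 3: R + P ≡ P (mod 10)] P=2 is one option consistent with column 3 (R + P ≡ P (mod 10), carry-in 1) — take it ⇒ P=2.
Step 8. [col 4: H + W ≡ D (mod 10)] from column 4 (H=6, carry-in 1, digits 2,3,4,5,6,8,9 already taken and all letters distinct): W must equal 0, so W=0.
Step 9. [col 4: H + W ≡ D (mod 10)] column 4 reads H+W+carry(1)=D with H=6, W=0; with digits 0,2,3,4,5,6,8,9 already taken and all letters distinct, the only value for D is 7. So D=7.
Step 10. [col 6: F + F ≡ P (mod 10)] column 6 reads F+F+carry(0)=P with P=2; with digits 0,2,3,4,5,6,7,8,9 already taken and all letters distinct, the only value for F is 1, so F=1.

Answer: B=3, D=7, F=1, H=6, J=8, N=4, P=2, R=9, S=5, W=0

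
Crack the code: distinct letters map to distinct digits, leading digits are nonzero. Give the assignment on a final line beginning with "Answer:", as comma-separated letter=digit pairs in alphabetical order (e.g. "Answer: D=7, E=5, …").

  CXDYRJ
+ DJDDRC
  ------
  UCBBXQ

Step 1. [col 1: J + C ≡ Q (mod 10)] column 1 (J + C ≡ Q (mod 10), carry-in 0) doesn't pin J yet; pick J=9 and continue. So J=9.
Step 2. [col 1: J + C ≡ Q (mod 10)] several values work for Q in column 1 (J + C ≡ Q (mod 10), carry-in 0); try Q=3. So Q=3.
Step 3. [col 1: J + C ≡ Q (mod 10)] from column 1 (J=9, Q=3, carry-in 0, digits 3,9 already taken and all letters distinct): C must equal 4. So C=4.
Step 4. [col 2: R + R ≡ X (mod 10)] column 2 (R + R ≡ X (mod 10), carry-in 1) doesn't pin X yet; pick X=5 and continue ⇒ X=5.
Step 5. [col 2: R + R ≡ X (mod 10)] R=7 is one option consistent with column 2 (R + R ≡ X (mod 10), carry-in 1) — take it, so R=7.
Step 6. [col 3: Y + D ≡ B (mod 10)] several values work for Y in column 3 (Y + D ≡ B (mod 10), carry-in 1); try Y=0 ⇒ Y=0.
Step 7. [col 3: Y + D ≡ B (mod 10)] in column 3 we have Y+D≡B with carry-in 1; given Y=0 and digits 0,3,4,5,7,9 already taken and all letters distinct, that pins D to 1 ⇒ D=1.
Step 8. [col 3: Y + D ≡ B (mod 10)] column 3 reads Y+D+carry(1)=B with Y=0, D=1; with digits 0,1,3,4,5,7,9 already taken and all letters distinct, the only value for B is 2. So B=2.
Step 9. [col 6: C + D ≡ U (mod 10)] in column 6 we have C+D≡U with carry-in 1; given C=4, D=1 and digits 0,1,2,3,4,5,7,9 already taken and all letters distinct, that pins U to 6, so U=6.

Answer: B=2, C=4, D=1, J=9, Q=3, R=7, U=6, X=5, Y=0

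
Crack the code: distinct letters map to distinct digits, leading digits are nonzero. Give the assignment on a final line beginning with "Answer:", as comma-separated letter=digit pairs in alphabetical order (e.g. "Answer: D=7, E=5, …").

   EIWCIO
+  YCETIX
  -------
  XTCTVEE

Step 1. [col 1: O + X ≡ E (mod 10)] no forcing yet in column 1 (carry-in 0); O=7 is free and consistent — try it, so O=7.
Step 2. [col 1: O + X ≡ E (mod 10)] column 1 (O + X ≡ E (mod 10), carry-in 0) doesn't pin X yet; pick X=1 and continue, so X=1.
Step 3. [col 1: O + X ≡ E (mod 10)] column 1: given O=7, X=1, carry-in 0, and digits 1,7 already taken and all letters distinct, O+X≡E (mod 10) forces E=8. So E=8.
Step 4. [col 2: I + I ≡ E (mod 10)] several values work for I in column 2 (I + I ≡ E (mod 10), carry-in 0); try I=9, so I=9.
Step 5. [col 3: C + T ≡ V (mod 10)] several values work for C in column 3 (C + T ≡ V (mod 10), carry-in 1); try C=2 ⇒ C=2.
Step 6. [col 3: C + T ≡ V (mod 10)] several values work for V in column 3 (C + T ≡ V (mod 10), carry-in 1); try V=6 ⇒ V=6.
Step 7. [col 3: C + T ≡ V (mod 10)] in column 3 we have C+T≡V with carry-in 1; given C=2, V=6 and digits 1,2,6,7,8,9 already taken and all letters distinct, that pins T to 3 ⇒ T=3.
Step 8. [col 4: W + E ≡ T (mod 10)] in column 4 we have W+E≡T with carry-in 0; given E=8, T=3 and digits 1,2,3,6,7,8,9 already taken and all letters distinct, that pins W to 5, so W=5.
Step 9. [col 6: E + Y ≡ T (mod 10)] in column 6 we have E+Y≡T with carry-in 1; given E=8, T=3 and digits 1,2,3,5,6,7,8,9 already taken and all letters distinct, that pins Y to 4, so Y=4.

Answer: C=2, E=8, I=9, O=7, T=3, V=6, W=5, X=1, Y=4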